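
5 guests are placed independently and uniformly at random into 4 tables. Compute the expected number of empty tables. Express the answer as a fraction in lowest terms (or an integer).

243/256

Let Xⱼ=1 if table j is empty. P(Xⱼ=1) = ((4-1)/4)^5 = 243/1024.
By linearity, E[#empty] = 4·243/1024 = 243/256.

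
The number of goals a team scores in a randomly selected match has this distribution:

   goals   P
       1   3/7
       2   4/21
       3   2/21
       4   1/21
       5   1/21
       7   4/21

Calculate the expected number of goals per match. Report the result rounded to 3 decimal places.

2.857

E[X] = (3/7)·1 + (4/21)·2 + (2/21)·3 + (1/21)·4 + (1/21)·5 + (4/21)·7
     = 20/7 ≈ 2.857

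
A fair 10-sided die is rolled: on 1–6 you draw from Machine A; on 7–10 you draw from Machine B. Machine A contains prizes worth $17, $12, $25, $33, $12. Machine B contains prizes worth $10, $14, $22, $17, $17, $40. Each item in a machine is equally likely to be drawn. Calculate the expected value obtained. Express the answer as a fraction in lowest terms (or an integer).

E[X | Machine A] = (17 + 12 + 25 + 33 + 12)/5 = 99/5
E[X | Machine B] = (10 + 14 + 22 + 17 + 17 + 40)/6 = 20
E[X] = (3/5)·99/5 + (2/5)·20 = 497/25

497/25 dollars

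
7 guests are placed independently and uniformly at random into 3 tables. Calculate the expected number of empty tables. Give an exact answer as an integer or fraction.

128/729

Let Xⱼ=1 if table j is empty. P(Xⱼ=1) = ((3-1)/3)^7 = 128/2187.
By linearity, E[#empty] = 3·128/2187 = 128/729.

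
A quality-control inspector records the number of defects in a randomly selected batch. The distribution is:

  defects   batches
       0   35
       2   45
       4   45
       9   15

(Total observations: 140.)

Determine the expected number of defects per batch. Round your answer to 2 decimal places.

2.89

Total = 140, so P(defects=0) = 35/140, etc.
E[X] = (1/4)·0 + (9/28)·2 + (9/28)·4 + (3/28)·9
     = 81/28 ≈ 2.89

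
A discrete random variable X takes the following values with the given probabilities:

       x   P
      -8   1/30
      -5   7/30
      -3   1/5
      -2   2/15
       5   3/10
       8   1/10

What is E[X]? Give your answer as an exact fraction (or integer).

0

E[X] = (1/30)·(-8) + (7/30)·(-5) + (1/5)·(-3) + (2/15)·(-2) + (3/10)·5 + (1/10)·8
     = 0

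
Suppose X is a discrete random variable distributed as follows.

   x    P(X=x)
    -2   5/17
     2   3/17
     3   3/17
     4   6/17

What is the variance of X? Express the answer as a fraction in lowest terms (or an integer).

E[X] = (5/17)·(-2) + (3/17)·2 + (3/17)·3 + (6/17)·4 = 29/17
E[X²] = (5/17)·4 + (3/17)·4 + (3/17)·9 + (6/17)·16 = 155/17
Var(X) = 155/17 − (29/17)² = 1794/289

1794/289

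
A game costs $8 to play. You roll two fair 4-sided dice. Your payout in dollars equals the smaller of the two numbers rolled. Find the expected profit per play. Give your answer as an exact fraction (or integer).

Distribution of the smaller of the two numbers rolled: 1 w.p. 7/16, 2 w.p. 5/16, 3 w.p. 3/16, 4 w.p. 1/16
E[payout] = (7/16)·1 + (5/16)·2 + (3/16)·3 + (1/16)·4 = 15/8
Expected profit = 15/8 − 8 = -49/8

-49/8 dollars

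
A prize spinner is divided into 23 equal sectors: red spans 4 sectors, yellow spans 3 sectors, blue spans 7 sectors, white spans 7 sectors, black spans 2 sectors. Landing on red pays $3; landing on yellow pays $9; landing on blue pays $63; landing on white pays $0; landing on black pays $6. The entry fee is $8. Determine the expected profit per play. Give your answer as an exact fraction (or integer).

308/23 dollars

E[payout] = (4/23)·3 + (3/23)·9 + (7/23)·63 + (7/23)·0 + (2/23)·6 = 492/23
Expected profit = 492/23 − 8 = 308/23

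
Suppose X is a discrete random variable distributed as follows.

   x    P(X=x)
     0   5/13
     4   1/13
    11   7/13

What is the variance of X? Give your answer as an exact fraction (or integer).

4658/169

E[X] = (5/13)·0 + (1/13)·4 + (7/13)·11 = 81/13
E[X²] = (5/13)·0 + (1/13)·16 + (7/13)·121 = 863/13
Var(X) = 863/13 − (81/13)² = 4658/169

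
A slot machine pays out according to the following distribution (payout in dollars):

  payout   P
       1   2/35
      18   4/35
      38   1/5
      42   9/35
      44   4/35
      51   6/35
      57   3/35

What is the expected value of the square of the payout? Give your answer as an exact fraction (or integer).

E[X²] = (2/35)·1 + (4/35)·324 + (1/5)·1444 + (9/35)·1764 + (4/35)·1936 + (6/35)·2601 + (3/35)·3249
     = 60379/35

60379/35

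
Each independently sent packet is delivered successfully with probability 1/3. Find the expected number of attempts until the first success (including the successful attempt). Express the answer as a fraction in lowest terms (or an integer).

For a geometric distribution, E[trials] = 1/p = 1/(1/3) = 3.

3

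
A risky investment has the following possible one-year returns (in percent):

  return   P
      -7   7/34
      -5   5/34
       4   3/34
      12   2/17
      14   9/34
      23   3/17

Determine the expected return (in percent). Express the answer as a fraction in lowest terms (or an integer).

125/17

E[X] = (7/34)·(-7) + (5/34)·(-5) + (3/34)·4 + (2/17)·12 + (9/34)·14 + (3/17)·23
     = 125/17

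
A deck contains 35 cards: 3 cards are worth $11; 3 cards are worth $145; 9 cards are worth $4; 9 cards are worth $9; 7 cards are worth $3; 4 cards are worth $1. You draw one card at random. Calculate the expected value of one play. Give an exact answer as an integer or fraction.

E[payout] = (3/35)·11 + (3/35)·145 + (9/35)·4 + (9/35)·9 + (7/35)·3 + (4/35)·1 = 122/7

122/7 dollars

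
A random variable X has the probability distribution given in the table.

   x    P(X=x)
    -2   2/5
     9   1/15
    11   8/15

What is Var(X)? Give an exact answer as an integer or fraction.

1774/45

E[X] = (2/5)·(-2) + (1/15)·9 + (8/15)·11 = 17/3
E[X²] = (2/5)·4 + (1/15)·81 + (8/15)·121 = 1073/15
Var(X) = 1073/15 − (17/3)² = 1774/45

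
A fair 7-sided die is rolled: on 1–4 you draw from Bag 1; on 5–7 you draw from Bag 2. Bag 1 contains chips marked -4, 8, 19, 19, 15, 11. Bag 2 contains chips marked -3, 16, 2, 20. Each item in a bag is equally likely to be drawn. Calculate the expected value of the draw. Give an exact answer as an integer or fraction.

859/84

E[X | Bag 1] = (-4 + 8 + 19 + 19 + 15 + 11)/6 = 34/3
E[X | Bag 2] = (-3 + 16 + 2 + 20)/4 = 35/4
E[X] = (4/7)·34/3 + (3/7)·35/4 = 859/84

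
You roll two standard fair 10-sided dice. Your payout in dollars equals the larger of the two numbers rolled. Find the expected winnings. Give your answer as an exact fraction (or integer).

143/20 dollars

Distribution of the larger of the two numbers rolled: 1 w.p. 1/100, 2 w.p. 3/100, 3 w.p. 1/20, 4 w.p. 7/100, 5 w.p. 9/100, 6 w.p. 11/100, …
E[payout] = (1/100)·1 + (3/100)·2 + (1/20)·3 + (7/100)·4 + (9/100)·5 + (11/100)·6 + (13/100)·7 + (3/20)·8 + (17/100)·9 + (19/100)·10 = 143/20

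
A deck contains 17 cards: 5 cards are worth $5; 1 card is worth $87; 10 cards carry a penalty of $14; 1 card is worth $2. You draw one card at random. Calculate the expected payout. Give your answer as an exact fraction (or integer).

-26/17 dollars

E[payout] = (5/17)·5 + (1/17)·87 + (10/17)·(-14) + (1/17)·2 = -26/17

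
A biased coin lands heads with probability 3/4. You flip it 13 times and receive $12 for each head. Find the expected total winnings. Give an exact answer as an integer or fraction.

$117

E[#heads] = 13·3/4 = 39/4 (linearity over flips).
E[winnings] = 12·39/4 = 117.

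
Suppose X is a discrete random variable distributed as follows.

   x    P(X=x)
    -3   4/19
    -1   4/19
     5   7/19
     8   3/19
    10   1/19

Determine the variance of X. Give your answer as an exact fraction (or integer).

E[X] = (4/19)·(-3) + (4/19)·(-1) + (7/19)·5 + (3/19)·8 + (1/19)·10 = 53/19
E[X²] = (4/19)·9 + (4/19)·1 + (7/19)·25 + (3/19)·64 + (1/19)·100 = 507/19
Var(X) = 507/19 − (53/19)² = 6824/361

6824/361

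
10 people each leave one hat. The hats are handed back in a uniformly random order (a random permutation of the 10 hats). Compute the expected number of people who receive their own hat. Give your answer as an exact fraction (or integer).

Let Xᵢ = 1 if person i gets their own hat. For each i, P(Xᵢ=1) = 1/10.
By linearity of expectation, E[X₁+…+X_10] = 10·(1/10) = 1.

1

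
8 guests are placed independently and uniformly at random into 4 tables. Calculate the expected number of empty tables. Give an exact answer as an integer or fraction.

6561/16384

Let Xⱼ=1 if table j is empty. P(Xⱼ=1) = ((4-1)/4)^8 = 6561/65536.
By linearity, E[#empty] = 4·6561/65536 = 6561/16384.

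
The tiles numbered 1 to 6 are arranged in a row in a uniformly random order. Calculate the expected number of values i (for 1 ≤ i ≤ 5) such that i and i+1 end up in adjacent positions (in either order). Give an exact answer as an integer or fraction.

5/3

For each i ∈ {1,…,5}, let Xᵢ = 1 if i and i+1 are adjacent. P(Xᵢ=1) = 2·(6−1)!/6! = 2/6.
By linearity, E[ΣXᵢ] = (5)·(2/6) = 5/3.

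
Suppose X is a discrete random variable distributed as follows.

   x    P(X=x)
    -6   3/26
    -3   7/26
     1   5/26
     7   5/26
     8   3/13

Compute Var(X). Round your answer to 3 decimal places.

E[X] = (3/26)·(-6) + (7/26)·(-3) + (5/26)·1 + (5/26)·7 + (3/13)·8 = 49/26
E[X²] = (3/26)·36 + (7/26)·9 + (5/26)·1 + (5/26)·49 + (3/13)·64 = 805/26
Var(X) = 805/26 − (49/26)² = 18529/676 ≈ 27.410

27.410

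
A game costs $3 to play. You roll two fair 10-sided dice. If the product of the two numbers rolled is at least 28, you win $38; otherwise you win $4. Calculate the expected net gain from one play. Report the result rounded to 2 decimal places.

$16.30

E[payout] = (11/20)·4 + (9/20)·38 = 193/10
Expected profit = 193/10 − 3 = 163/10 ≈ $16.30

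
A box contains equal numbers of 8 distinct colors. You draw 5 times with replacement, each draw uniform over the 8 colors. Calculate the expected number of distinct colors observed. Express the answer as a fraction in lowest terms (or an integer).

Let Xⱼ=1 if type j appears at least once. P(Xⱼ=1) = 1 − ((8−1)/8)^5 = 15961/32768.
E[#distinct] = 8·15961/32768 = 15961/4096.

15961/4096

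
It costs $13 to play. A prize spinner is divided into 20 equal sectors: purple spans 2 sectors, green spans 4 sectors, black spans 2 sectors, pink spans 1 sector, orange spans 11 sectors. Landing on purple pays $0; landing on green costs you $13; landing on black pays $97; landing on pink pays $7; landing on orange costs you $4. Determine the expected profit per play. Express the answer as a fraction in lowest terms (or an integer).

E[payout] = (2/20)·0 + (4/20)·(-13) + (2/20)·97 + (1/20)·7 + (11/20)·(-4) = 21/4
Expected profit = 21/4 − 13 = -31/4

-31/4 dollars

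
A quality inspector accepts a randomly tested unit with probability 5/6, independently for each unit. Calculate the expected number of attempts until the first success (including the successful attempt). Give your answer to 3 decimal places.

For a geometric distribution, E[trials] = 1/p = 1/(5/6) = 6/5.
≈ 1.200

1.200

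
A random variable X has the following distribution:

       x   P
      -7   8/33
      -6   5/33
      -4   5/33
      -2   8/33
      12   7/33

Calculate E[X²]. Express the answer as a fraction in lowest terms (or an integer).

E[X²] = (8/33)·49 + (5/33)·36 + (5/33)·16 + (8/33)·4 + (7/33)·144
     = 564/11

564/11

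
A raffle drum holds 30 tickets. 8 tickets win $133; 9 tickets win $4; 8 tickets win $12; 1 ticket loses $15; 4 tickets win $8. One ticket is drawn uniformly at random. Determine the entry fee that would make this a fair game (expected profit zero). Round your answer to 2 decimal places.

$40.43

E[payout] = (8/30)·133 + (9/30)·4 + (8/30)·12 + (1/30)·(-15) + (4/30)·8 = 1213/30
Fair fee = E[payout] = 1213/30 ≈ $40.43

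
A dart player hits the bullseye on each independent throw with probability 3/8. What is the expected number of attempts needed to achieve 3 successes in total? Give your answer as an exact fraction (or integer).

By linearity (sum of 3 independent geometric waits), E[trials] = 3/p = 3/(3/8) = 8.

8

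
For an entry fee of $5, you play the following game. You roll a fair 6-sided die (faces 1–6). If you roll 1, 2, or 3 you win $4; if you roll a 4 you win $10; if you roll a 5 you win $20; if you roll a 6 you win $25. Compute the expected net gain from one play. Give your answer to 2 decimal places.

E[payout] = (1/2)·4 + (1/6)·10 + (1/6)·20 + (1/6)·25 = 67/6
Expected profit = 67/6 − 5 = 37/6 ≈ $6.17

$6.17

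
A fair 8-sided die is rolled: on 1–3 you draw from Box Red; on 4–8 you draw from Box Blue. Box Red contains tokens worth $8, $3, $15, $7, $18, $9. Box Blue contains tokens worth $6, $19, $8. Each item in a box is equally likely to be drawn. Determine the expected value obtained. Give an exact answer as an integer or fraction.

85/8 dollars

E[X | Box Red] = (8 + 3 + 15 + 7 + 18 + 9)/6 = 10
E[X | Box Blue] = (6 + 19 + 8)/3 = 11
E[X] = (3/8)·10 + (5/8)·11 = 85/8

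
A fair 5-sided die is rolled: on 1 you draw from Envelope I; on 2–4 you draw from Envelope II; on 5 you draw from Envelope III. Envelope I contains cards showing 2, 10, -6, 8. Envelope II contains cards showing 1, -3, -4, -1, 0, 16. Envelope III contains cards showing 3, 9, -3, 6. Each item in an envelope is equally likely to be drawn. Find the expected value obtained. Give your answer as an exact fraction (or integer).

47/20

E[X | Envelope I] = (2 + 10 − 6 + 8)/4 = 7/2
E[X | Envelope II] = (1 − 3 − 4 − 1 + 0 + 16)/6 = 3/2
E[X | Envelope III] = (3 + 9 − 3 + 6)/4 = 15/4
E[X] = (1/5)·7/2 + (3/5)·3/2 + (1/5)·15/4 = 47/20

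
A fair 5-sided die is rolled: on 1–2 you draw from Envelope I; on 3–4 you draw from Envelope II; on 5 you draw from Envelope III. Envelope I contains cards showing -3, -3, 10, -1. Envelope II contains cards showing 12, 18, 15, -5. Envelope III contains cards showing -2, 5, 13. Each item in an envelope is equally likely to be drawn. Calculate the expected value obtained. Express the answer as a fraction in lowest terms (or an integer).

E[X | Envelope I] = (-3 − 3 + 10 − 1)/4 = 3/4
E[X | Envelope II] = (12 + 18 + 15 − 5)/4 = 10
E[X | Envelope III] = (-2 + 5 + 13)/3 = 16/3
E[X] = (2/5)·3/4 + (2/5)·10 + (1/5)·16/3 = 161/30

161/30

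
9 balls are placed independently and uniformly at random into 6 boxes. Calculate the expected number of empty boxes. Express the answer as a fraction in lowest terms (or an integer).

1953125/1679616

Let Xⱼ=1 if box j is empty. P(Xⱼ=1) = ((6-1)/6)^9 = 1953125/10077696.
By linearity, E[#empty] = 6·1953125/10077696 = 1953125/1679616.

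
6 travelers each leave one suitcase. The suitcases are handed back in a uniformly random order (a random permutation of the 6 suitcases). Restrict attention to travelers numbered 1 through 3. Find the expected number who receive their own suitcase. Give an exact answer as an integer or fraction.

1/2

Let Xᵢ = 1 if person i gets their own suitcase. For each i, P(Xᵢ=1) = 1/6.
By linearity of expectation, E[X₁+…+X_3] = 3·(1/6) = 1/2.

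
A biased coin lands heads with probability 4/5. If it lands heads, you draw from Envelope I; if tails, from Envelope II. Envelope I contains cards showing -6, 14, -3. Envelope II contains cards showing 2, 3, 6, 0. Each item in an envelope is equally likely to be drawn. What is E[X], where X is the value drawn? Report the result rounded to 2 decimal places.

1.88

E[X | Envelope I] = (-6 + 14 − 3)/3 = 5/3
E[X | Envelope II] = (2 + 3 + 6 + 0)/4 = 11/4
E[X] = (4/5)·5/3 + (1/5)·11/4 = 113/60 ≈ 1.88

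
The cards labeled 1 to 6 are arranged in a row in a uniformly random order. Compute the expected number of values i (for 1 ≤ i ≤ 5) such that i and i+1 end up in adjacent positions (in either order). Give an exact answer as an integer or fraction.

For each i ∈ {1,…,5}, let Xᵢ = 1 if i and i+1 are adjacent. P(Xᵢ=1) = 2·(6−1)!/6! = 2/6.
By linearity, E[ΣXᵢ] = (5)·(2/6) = 5/3.

5/3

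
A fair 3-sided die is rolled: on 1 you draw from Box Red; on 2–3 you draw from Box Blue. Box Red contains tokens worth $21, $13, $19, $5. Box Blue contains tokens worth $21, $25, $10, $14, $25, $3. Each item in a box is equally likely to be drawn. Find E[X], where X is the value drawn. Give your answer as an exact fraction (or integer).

283/18 dollars

E[X | Box Red] = (21 + 13 + 19 + 5)/4 = 29/2
E[X | Box Blue] = (21 + 25 + 10 + 14 + 25 + 3)/6 = 49/3
E[X] = (1/3)·29/2 + (2/3)·49/3 = 283/18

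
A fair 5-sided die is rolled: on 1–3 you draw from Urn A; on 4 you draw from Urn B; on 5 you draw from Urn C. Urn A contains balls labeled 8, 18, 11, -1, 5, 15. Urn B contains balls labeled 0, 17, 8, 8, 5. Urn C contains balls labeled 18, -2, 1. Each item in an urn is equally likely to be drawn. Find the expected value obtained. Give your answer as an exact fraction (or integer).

E[X | Urn A] = (8 + 18 + 11 − 1 + 5 + 15)/6 = 28/3
E[X | Urn B] = (0 + 17 + 8 + 8 + 5)/5 = 38/5
E[X | Urn C] = (18 − 2 + 1)/3 = 17/3
E[X] = (3/5)·28/3 + (1/5)·38/5 + (1/5)·17/3 = 619/75

619/75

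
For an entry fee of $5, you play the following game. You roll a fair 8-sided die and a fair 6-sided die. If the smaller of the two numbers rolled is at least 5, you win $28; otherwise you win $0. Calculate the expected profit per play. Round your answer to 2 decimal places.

-$0.33

E[payout] = (5/6)·0 + (1/6)·28 = 14/3
Expected profit = 14/3 − 5 = -1/3 ≈ -$0.33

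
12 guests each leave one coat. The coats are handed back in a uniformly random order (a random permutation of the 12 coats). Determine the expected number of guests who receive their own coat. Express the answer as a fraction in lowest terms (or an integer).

Let Xᵢ = 1 if person i gets their own coat. For each i, P(Xᵢ=1) = 1/12.
By linearity of expectation, E[X₁+…+X_12] = 12·(1/12) = 1.

1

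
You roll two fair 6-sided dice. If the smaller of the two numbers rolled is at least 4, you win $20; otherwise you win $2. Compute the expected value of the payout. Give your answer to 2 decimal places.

E[payout] = (3/4)·2 + (1/4)·20 = 13/2
≈ $6.50

$6.50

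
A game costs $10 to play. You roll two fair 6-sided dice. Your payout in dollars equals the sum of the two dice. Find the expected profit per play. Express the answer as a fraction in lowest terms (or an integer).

-$3

Distribution of the sum of the two dice: 2 w.p. 1/36, 3 w.p. 1/18, 4 w.p. 1/12, 5 w.p. 1/9, 6 w.p. 5/36, 7 w.p. 1/6, …
E[payout] = (1/36)·2 + (1/18)·3 + (1/12)·4 + (1/9)·5 + (5/36)·6 + (1/6)·7 + (5/36)·8 + (1/9)·9 + (1/12)·10 + (1/18)·11 + (1/36)·12 = 7
Expected profit = 7 − 10 = -3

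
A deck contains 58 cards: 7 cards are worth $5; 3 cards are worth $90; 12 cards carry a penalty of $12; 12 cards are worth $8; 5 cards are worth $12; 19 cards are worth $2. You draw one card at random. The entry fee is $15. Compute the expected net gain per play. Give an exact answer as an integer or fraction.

-515/58 dollars

E[payout] = (7/58)·5 + (3/58)·90 + (12/58)·(-12) + (12/58)·8 + (5/58)·12 + (19/58)·2 = 355/58
Expected profit = 355/58 − 15 = -515/58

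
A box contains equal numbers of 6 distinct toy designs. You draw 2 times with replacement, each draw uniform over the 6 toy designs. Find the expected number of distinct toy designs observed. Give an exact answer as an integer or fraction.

Let Xⱼ=1 if type j appears at least once. P(Xⱼ=1) = 1 − ((6−1)/6)^2 = 11/36.
E[#distinct] = 6·11/36 = 11/6.

11/6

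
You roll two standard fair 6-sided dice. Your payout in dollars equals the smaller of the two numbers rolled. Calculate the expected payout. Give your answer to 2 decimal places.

Distribution of the smaller of the two numbers rolled: 1 w.p. 11/36, 2 w.p. 1/4, 3 w.p. 7/36, 4 w.p. 5/36, 5 w.p. 1/12, 6 w.p. 1/36
E[payout] = (11/36)·1 + (1/4)·2 + (7/36)·3 + (5/36)·4 + (1/12)·5 + (1/36)·6 = 91/36
≈ $2.53

$2.53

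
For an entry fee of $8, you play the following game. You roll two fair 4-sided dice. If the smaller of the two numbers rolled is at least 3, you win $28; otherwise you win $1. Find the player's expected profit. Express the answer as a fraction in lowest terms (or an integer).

E[payout] = (3/4)·1 + (1/4)·28 = 31/4
Expected profit = 31/4 − 8 = -1/4

-1/4 dollars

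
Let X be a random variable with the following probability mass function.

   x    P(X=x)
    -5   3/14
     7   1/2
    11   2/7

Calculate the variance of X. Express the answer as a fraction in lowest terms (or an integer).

E[X] = (3/14)·(-5) + (1/2)·7 + (2/7)·11 = 39/7
E[X²] = (3/14)·25 + (1/2)·49 + (2/7)·121 = 451/7
Var(X) = 451/7 − (39/7)² = 1636/49

1636/49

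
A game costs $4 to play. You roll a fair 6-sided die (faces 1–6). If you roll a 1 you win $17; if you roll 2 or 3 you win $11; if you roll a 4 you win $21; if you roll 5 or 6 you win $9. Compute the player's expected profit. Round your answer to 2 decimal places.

$9.00

E[payout] = (1/3)·9 + (1/3)·11 + (1/6)·17 + (1/6)·21 = 13
Expected profit = 13 − 4 = 9 ≈ $9.00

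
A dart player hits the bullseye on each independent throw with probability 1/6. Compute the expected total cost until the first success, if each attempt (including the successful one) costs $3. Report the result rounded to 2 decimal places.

E[#attempts] = 1/p = 6; E[cost] = 3·6 = 18.
≈ 18.00

$18.00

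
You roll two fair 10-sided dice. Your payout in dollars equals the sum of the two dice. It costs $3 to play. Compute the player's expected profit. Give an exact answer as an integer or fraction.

$8

Distribution of the sum of the two dice: 2 w.p. 1/100, 3 w.p. 1/50, 4 w.p. 3/100, 5 w.p. 1/25, 6 w.p. 1/20, 7 w.p. 3/50, …
E[payout] = (1/100)·2 + (1/50)·3 + (3/100)·4 + (1/25)·5 + (1/20)·6 + (3/50)·7 + (7/100)·8 + (2/25)·9 + (9/100)·10 + (1/10)·11 + (9/100)·12 + (2/25)·13 + (7/100)·14 + (3/50)·15 + (1/20)·16 + (1/25)·17 + (3/100)·18 + (1/50)·19 + (1/100)·20 = 11
Expected profit = 11 − 3 = 8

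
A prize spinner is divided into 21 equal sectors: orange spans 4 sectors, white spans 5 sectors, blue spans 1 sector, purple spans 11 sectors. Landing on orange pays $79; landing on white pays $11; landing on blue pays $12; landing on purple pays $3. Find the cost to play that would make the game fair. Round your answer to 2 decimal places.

$19.81

E[payout] = (4/21)·79 + (5/21)·11 + (1/21)·12 + (11/21)·3 = 416/21
Fair fee = E[payout] = 416/21 ≈ $19.81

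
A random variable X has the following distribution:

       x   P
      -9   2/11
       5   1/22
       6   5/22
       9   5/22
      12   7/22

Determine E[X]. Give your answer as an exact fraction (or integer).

E[X] = (2/11)·(-9) + (1/22)·5 + (5/22)·6 + (5/22)·9 + (7/22)·12
     = 64/11

64/11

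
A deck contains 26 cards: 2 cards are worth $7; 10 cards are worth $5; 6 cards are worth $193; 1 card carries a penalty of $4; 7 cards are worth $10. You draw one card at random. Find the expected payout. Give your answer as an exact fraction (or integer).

644/13 dollars

E[payout] = (2/26)·7 + (10/26)·5 + (6/26)·193 + (1/26)·(-4) + (7/26)·10 = 644/13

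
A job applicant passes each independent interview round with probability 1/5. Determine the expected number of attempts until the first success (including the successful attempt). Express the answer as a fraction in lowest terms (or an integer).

For a geometric distribution, E[trials] = 1/p = 1/(1/5) = 5.

5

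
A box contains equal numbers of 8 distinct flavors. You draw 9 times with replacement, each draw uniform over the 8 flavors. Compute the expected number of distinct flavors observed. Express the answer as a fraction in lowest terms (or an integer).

Let Xⱼ=1 if type j appears at least once. P(Xⱼ=1) = 1 − ((8−1)/8)^9 = 93864121/134217728.
E[#distinct] = 8·93864121/134217728 = 93864121/16777216.

93864121/16777216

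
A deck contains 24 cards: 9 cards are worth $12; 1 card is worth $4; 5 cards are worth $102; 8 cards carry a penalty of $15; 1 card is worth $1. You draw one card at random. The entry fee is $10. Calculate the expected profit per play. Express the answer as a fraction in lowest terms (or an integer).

E[payout] = (9/24)·12 + (1/24)·4 + (5/24)·102 + (8/24)·(-15) + (1/24)·1 = 503/24
Expected profit = 503/24 − 10 = 263/24

263/24 dollars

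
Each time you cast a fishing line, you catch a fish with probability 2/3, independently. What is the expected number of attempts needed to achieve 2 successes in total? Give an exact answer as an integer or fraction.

3

By linearity (sum of 2 independent geometric waits), E[trials] = 2/p = 2/(2/3) = 3.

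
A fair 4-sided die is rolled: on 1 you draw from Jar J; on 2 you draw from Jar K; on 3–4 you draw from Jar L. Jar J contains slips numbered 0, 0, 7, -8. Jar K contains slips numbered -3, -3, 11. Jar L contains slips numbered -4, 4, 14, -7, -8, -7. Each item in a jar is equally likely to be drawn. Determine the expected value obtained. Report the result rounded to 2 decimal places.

E[X | Jar J] = (0 + 0 + 7 − 8)/4 = -1/4
E[X | Jar K] = (-3 − 3 + 11)/3 = 5/3
E[X | Jar L] = (-4 + 4 + 14 − 7 − 8 − 7)/6 = -4/3
E[X] = (1/4)·(-1/4) + (1/4)·5/3 + (1/2)·(-4/3) = -5/16 ≈ -0.31

-0.31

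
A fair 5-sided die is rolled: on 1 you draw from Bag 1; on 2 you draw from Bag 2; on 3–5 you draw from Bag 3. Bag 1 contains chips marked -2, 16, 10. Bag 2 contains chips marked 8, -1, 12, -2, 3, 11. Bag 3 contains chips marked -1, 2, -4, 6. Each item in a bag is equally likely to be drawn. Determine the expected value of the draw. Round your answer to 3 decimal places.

E[X | Bag 1] = (-2 + 16 + 10)/3 = 8
E[X | Bag 2] = (8 − 1 + 12 − 2 + 3 + 11)/6 = 31/6
E[X | Bag 3] = (-1 + 2 − 4 + 6)/4 = 3/4
E[X] = (1/5)·8 + (1/5)·31/6 + (3/5)·3/4 = 37/12 ≈ 3.083

3.083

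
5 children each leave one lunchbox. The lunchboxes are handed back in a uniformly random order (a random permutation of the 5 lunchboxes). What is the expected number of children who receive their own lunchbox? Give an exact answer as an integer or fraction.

Let Xᵢ = 1 if person i gets their own lunchbox. For each i, P(Xᵢ=1) = 1/5.
By linearity of expectation, E[X₁+…+X_5] = 5·(1/5) = 1.

1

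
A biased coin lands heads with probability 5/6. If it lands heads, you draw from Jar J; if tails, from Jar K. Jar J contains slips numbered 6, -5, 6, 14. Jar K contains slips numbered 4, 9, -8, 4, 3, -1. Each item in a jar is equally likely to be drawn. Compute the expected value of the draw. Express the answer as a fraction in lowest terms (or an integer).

337/72

E[X | Jar J] = (6 − 5 + 6 + 14)/4 = 21/4
E[X | Jar K] = (4 + 9 − 8 + 4 + 3 − 1)/6 = 11/6
E[X] = (5/6)·21/4 + (1/6)·11/6 = 337/72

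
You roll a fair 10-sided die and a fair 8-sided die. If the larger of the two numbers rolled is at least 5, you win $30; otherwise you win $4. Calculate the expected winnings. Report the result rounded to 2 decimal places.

E[payout] = (1/5)·4 + (4/5)·30 = 124/5
≈ $24.80

$24.80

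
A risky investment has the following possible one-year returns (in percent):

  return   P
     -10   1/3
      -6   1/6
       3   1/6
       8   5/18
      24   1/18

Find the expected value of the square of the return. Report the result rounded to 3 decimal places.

90.611

E[X²] = (1/3)·100 + (1/6)·36 + (1/6)·9 + (5/18)·64 + (1/18)·576
     = 1631/18 ≈ 90.611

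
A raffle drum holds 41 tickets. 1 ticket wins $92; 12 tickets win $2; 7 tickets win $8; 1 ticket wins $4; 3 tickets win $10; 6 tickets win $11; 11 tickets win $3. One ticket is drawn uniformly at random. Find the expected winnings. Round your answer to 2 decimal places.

E[payout] = (1/41)·92 + (12/41)·2 + (7/41)·8 + (1/41)·4 + (3/41)·10 + (6/41)·11 + (11/41)·3 = 305/41
≈ $7.44

$7.44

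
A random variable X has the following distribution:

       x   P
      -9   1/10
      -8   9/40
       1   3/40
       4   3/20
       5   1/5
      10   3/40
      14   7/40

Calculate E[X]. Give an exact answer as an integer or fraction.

E[X] = (1/10)·(-9) + (9/40)·(-8) + (3/40)·1 + (3/20)·4 + (1/5)·5 + (3/40)·10 + (7/40)·14
     = 87/40

87/40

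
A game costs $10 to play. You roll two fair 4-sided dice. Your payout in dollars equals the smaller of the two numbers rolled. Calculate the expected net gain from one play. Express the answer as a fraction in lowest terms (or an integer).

-65/8 dollars

Distribution of the smaller of the two numbers rolled: 1 w.p. 7/16, 2 w.p. 5/16, 3 w.p. 3/16, 4 w.p. 1/16
E[payout] = (7/16)·1 + (5/16)·2 + (3/16)·3 + (1/16)·4 = 15/8
Expected profit = 15/8 − 10 = -65/8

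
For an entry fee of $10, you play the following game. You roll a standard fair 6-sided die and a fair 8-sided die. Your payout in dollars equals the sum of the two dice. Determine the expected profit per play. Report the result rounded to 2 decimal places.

-$2.00

Distribution of the sum of the two dice: 2 w.p. 1/48, 3 w.p. 1/24, 4 w.p. 1/16, 5 w.p. 1/12, 6 w.p. 5/48, 7 w.p. 1/8, …
E[payout] = (1/48)·2 + (1/24)·3 + (1/16)·4 + (1/12)·5 + (5/48)·6 + (1/8)·7 + (1/8)·8 + (1/8)·9 + (5/48)·10 + (1/12)·11 + (1/16)·12 + (1/24)·13 + (1/48)·14 = 8
Expected profit = 8 − 10 = -2 ≈ -$2.00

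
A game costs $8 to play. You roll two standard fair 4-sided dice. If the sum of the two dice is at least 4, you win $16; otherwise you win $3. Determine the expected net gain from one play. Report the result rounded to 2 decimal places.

$5.56

E[payout] = (3/16)·3 + (13/16)·16 = 217/16
Expected profit = 217/16 − 8 = 89/16 ≈ $5.56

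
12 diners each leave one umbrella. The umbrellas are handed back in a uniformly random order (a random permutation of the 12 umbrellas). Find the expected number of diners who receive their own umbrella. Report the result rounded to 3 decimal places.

Let Xᵢ = 1 if person i gets their own umbrella. For each i, P(Xᵢ=1) = 1/12.
By linearity of expectation, E[X₁+…+X_12] = 12·(1/12) = 1.
≈ 1.000

1.000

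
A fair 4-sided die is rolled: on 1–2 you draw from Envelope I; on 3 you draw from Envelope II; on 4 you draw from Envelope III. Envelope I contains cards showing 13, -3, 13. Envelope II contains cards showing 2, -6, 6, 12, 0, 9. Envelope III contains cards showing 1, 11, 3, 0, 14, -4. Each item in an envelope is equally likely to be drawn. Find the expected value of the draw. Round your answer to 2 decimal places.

E[X | Envelope I] = (13 − 3 + 13)/3 = 23/3
E[X | Envelope II] = (2 − 6 + 6 + 12 + 0 + 9)/6 = 23/6
E[X | Envelope III] = (1 + 11 + 3 + 0 + 14 − 4)/6 = 25/6
E[X] = (1/2)·23/3 + (1/4)·23/6 + (1/4)·25/6 = 35/6 ≈ 5.83

5.83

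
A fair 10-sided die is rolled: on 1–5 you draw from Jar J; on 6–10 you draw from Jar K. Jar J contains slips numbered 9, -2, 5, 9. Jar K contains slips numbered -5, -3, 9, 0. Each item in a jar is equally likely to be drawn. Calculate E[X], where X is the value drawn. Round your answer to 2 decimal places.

2.75

E[X | Jar J] = (9 − 2 + 5 + 9)/4 = 21/4
E[X | Jar K] = (-5 − 3 + 9 + 0)/4 = 1/4
E[X] = (1/2)·21/4 + (1/2)·1/4 = 11/4 ≈ 2.75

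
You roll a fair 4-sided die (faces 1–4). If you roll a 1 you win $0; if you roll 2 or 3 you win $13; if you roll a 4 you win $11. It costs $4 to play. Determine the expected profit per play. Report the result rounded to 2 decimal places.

E[payout] = (1/4)·0 + (1/4)·11 + (1/2)·13 = 37/4
Expected profit = 37/4 − 4 = 21/4 ≈ $5.25

$5.25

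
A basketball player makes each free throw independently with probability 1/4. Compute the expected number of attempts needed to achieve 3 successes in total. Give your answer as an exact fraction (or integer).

12

By linearity (sum of 3 independent geometric waits), E[trials] = 3/p = 3/(1/4) = 12.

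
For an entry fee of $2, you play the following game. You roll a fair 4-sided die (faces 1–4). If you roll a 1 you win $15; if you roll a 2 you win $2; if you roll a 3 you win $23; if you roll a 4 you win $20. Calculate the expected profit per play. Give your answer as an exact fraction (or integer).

E[payout] = (1/4)·2 + (1/4)·15 + (1/4)·20 + (1/4)·23 = 15
Expected profit = 15 − 2 = 13

$13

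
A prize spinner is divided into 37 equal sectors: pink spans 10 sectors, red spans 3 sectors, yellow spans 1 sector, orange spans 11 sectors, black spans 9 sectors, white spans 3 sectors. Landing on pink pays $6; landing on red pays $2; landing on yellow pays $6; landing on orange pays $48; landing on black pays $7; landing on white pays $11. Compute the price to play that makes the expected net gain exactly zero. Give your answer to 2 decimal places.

E[payout] = (10/37)·6 + (3/37)·2 + (1/37)·6 + (11/37)·48 + (9/37)·7 + (3/37)·11 = 696/37
Fair fee = E[payout] = 696/37 ≈ $18.81

$18.81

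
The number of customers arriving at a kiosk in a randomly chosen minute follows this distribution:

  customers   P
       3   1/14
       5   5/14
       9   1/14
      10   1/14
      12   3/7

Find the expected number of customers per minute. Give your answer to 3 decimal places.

E[X] = (1/14)·3 + (5/14)·5 + (1/14)·9 + (1/14)·10 + (3/7)·12
     = 17/2 ≈ 8.500

8.500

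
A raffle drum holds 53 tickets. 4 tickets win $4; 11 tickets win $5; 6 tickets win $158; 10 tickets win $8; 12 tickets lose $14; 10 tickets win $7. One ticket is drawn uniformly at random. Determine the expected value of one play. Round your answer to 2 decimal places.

E[payout] = (4/53)·4 + (11/53)·5 + (6/53)·158 + (10/53)·8 + (12/53)·(-14) + (10/53)·7 = 1001/53
≈ $18.89

$18.89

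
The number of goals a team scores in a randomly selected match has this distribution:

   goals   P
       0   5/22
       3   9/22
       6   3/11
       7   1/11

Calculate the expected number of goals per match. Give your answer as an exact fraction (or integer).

7/2

E[X] = (5/22)·0 + (9/22)·3 + (3/11)·6 + (1/11)·7
     = 7/2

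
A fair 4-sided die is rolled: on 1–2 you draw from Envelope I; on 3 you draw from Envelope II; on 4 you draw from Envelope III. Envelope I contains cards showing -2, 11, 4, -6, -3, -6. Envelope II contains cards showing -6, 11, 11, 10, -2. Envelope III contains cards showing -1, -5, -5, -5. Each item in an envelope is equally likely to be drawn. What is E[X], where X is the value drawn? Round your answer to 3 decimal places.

E[X | Envelope I] = (-2 + 11 + 4 − 6 − 3 − 6)/6 = -1/3
E[X | Envelope II] = (-6 + 11 + 11 + 10 − 2)/5 = 24/5
E[X | Envelope III] = (-1 − 5 − 5 − 5)/4 = -4
E[X] = (1/2)·(-1/3) + (1/4)·24/5 + (1/4)·(-4) = 1/30 ≈ 0.033

0.033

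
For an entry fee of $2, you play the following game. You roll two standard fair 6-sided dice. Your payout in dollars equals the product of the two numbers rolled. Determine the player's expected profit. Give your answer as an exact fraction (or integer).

Distribution of the product of the two numbers rolled: 1 w.p. 1/36, 2 w.p. 1/18, 3 w.p. 1/18, 4 w.p. 1/12, 5 w.p. 1/18, 6 w.p. 1/9, …
E[payout] = (1/36)·1 + (1/18)·2 + (1/18)·3 + (1/12)·4 + (1/18)·5 + (1/9)·6 + (1/18)·8 + (1/36)·9 + (1/18)·10 + (1/9)·12 + (1/18)·15 + (1/36)·16 + (1/18)·18 + (1/18)·20 + (1/18)·24 + (1/36)·25 + (1/18)·30 + (1/36)·36 = 49/4
Expected profit = 49/4 − 2 = 41/4

41/4 dollars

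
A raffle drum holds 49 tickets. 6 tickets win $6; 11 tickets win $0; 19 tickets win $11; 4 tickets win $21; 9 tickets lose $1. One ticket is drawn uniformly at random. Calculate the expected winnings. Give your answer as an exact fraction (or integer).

320/49 dollars

E[payout] = (6/49)·6 + (11/49)·0 + (19/49)·11 + (4/49)·21 + (9/49)·(-1) = 320/49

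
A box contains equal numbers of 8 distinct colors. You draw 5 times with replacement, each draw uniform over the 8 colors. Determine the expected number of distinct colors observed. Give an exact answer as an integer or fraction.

Let Xⱼ=1 if type j appears at least once. P(Xⱼ=1) = 1 − ((8−1)/8)^5 = 15961/32768.
E[#distinct] = 8·15961/32768 = 15961/4096.

15961/4096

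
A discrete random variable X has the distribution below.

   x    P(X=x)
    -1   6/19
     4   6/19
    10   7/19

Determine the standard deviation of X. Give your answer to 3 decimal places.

E[X] = 88/19, E[X²] = 802/19
Var(X) = E[X²] − (E[X])² = 802/19 − 7744/361 = 7494/361
SD(X) = √(7494/361) ≈ 4.556

4.556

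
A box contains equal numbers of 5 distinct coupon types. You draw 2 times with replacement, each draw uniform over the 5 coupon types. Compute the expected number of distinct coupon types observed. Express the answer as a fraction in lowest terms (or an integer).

Let Xⱼ=1 if type j appears at least once. P(Xⱼ=1) = 1 − ((5−1)/5)^2 = 9/25.
E[#distinct] = 5·9/25 = 9/5.

9/5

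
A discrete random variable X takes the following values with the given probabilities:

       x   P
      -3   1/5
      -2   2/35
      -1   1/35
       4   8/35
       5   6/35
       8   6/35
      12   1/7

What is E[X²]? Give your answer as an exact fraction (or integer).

1454/35

E[X²] = (1/5)·9 + (2/35)·4 + (1/35)·1 + (8/35)·16 + (6/35)·25 + (6/35)·64 + (1/7)·144
     = 1454/35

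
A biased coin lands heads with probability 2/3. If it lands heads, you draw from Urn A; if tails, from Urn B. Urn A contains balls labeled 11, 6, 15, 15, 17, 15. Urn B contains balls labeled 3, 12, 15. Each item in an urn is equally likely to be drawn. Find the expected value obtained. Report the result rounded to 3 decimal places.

12.111

E[X | Urn A] = (11 + 6 + 15 + 15 + 17 + 15)/6 = 79/6
E[X | Urn B] = (3 + 12 + 15)/3 = 10
E[X] = (2/3)·79/6 + (1/3)·10 = 109/9 ≈ 12.111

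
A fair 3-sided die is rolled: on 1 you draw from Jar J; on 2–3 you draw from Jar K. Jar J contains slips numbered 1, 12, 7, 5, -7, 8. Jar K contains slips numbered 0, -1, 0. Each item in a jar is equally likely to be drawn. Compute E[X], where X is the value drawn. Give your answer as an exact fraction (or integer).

11/9

E[X | Jar J] = (1 + 12 + 7 + 5 − 7 + 8)/6 = 13/3
E[X | Jar K] = (0 − 1 + 0)/3 = -1/3
E[X] = (1/3)·13/3 + (2/3)·(-1/3) = 11/9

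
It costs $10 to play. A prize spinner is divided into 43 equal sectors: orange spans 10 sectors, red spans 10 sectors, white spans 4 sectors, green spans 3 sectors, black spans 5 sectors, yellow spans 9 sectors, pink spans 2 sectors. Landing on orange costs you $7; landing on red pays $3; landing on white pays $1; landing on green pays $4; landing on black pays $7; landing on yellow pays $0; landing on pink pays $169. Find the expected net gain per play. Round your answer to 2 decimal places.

E[payout] = (10/43)·(-7) + (10/43)·3 + (4/43)·1 + (3/43)·4 + (5/43)·7 + (9/43)·0 + (2/43)·169 = 349/43
Expected profit = 349/43 − 10 = -81/43 ≈ -$1.88

-$1.88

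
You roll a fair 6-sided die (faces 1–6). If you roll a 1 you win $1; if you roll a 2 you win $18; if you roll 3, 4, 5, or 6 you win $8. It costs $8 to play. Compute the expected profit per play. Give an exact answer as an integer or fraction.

1/2 dollars

E[payout] = (1/6)·1 + (2/3)·8 + (1/6)·18 = 17/2
Expected profit = 17/2 − 8 = 1/2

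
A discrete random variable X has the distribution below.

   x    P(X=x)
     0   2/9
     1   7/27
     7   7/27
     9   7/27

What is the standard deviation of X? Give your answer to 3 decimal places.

E[X] = 119/27, E[X²] = 917/27
Var(X) = E[X²] − (E[X])² = 917/27 − 14161/729 = 10598/729
SD(X) = √(10598/729) ≈ 3.813

3.813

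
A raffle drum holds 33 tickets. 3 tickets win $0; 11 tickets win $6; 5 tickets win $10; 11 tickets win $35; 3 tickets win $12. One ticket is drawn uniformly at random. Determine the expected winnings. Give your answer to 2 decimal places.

$16.27

E[payout] = (3/33)·0 + (11/33)·6 + (5/33)·10 + (11/33)·35 + (3/33)·12 = 179/11
≈ $16.27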